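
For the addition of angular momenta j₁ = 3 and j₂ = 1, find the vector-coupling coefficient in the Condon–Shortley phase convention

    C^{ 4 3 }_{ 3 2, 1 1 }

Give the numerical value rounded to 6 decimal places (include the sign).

j₁+j₂−J=0  J+j₁−j₂=6  J−j₁+j₂=2  j₁+j₂+J+1=9
(j₁±m₁, j₂±m₂, J±M) = (5,1,2,0,7,1)
P² = 43200
sum k=0..0:
  [0] +1/240 = 1/240
S = 1/240
C² = P²·S² = 3/4 ; C = +0.866025

+0.866025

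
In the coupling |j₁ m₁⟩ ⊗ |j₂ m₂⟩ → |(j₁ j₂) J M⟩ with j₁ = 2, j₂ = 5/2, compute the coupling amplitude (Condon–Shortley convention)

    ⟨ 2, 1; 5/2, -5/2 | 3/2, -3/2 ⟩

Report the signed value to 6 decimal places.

√[4·3!1!2!/7! · 3!1!0!5!0!3!] = √(288/7)
  +(−1)^0/∏(0,3,1,0,0,2)! = 1/12  (running 1/12)
⟨..|..⟩ = √(288/7)·(1/12) = +0.534522

+0.534522  (= +√(2/7))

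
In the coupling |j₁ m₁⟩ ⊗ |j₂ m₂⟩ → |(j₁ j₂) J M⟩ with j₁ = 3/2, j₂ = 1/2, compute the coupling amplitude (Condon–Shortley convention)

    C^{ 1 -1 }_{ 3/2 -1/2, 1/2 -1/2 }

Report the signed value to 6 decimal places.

+√(1/4) = +0.500000

j₁+j₂−J=1  J+j₁−j₂=2  J−j₁+j₂=0  j₁+j₂+J+1=4
(j₁±m₁, j₂±m₂, J±M) = (1,2,0,1,0,2)
P² = 1
sum k=0..0:
  [0] +1/2 = 1/2
S = 1/2
C² = P²·S² = 1/4 ; C = +0.500000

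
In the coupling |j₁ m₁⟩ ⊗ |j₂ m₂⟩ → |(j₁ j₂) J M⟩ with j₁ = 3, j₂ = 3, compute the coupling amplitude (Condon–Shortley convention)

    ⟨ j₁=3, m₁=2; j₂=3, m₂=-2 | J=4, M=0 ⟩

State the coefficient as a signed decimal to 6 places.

j₁+j₂−J=2  J+j₁−j₂=4  J−j₁+j₂=4  j₁+j₂+J+1=11
(j₁±m₁, j₂±m₂, J±M) = (5,1,1,5,4,4)
P² = 165888/77
sum k=0..1:
  [0] +1/72 = 1/72
  [1] −1/576 = -1/576
S = 7/576
C² = P²·S² = 7/22 ; C = +0.564076

+√(7/22) ≈ +0.564076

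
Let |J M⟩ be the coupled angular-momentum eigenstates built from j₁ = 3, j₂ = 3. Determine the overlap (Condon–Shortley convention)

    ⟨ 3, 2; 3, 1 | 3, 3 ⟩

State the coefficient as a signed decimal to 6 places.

-0.577350  (= −√(1/3))

√[7·3!3!3!/10! · 5!1!4!2!6!0!] = √(1728)
  +(−1)^1/∏(1,2,0,3,3,0)! = -1/72  (running -1/72)
⟨..|..⟩ = √(1728)·(-1/72) = -0.577350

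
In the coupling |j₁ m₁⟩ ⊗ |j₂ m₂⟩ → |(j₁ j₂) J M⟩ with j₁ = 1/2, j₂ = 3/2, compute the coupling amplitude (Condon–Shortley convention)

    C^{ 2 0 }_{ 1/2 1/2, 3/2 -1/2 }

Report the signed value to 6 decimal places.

+0.707107  (= +√(1/2))

√[5·0!1!3!/5! · 1!0!1!2!2!2!] = √(2)
  +(−1)^0/∏(0,0,0,1,1,2)! = 1/2  (running 1/2)
⟨..|..⟩ = √(2)·(1/2) = +0.707107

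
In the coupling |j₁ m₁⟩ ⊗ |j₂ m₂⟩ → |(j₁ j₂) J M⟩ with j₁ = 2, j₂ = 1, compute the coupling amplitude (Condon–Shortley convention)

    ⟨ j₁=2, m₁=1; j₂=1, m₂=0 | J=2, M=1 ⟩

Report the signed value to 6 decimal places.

√[5·1!3!1!/6! · 3!1!1!1!3!1!] = √(3/2)
  +(−1)^0/∏(0,1,1,1,2,0)! = 1/2  (running 1/2)
  +(−1)^1/∏(1,0,0,0,3,1)! = -1/6  (running 1/3)
⟨..|..⟩ = √(3/2)·(1/3) = +0.408248

+√(1/6) = +0.408248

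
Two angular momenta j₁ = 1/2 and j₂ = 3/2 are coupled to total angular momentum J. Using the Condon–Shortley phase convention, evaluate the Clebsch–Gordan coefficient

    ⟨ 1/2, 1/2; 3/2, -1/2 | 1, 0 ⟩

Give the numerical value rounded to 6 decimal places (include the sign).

j₁+j₂−J=1  J+j₁−j₂=0  J−j₁+j₂=2  j₁+j₂+J+1=4
(j₁±m₁, j₂±m₂, J±M) = (1,0,1,2,1,1)
P² = 1/2
sum k=0..0:
  [0] +1/1 = 1
S = 1
C² = P²·S² = 1/2 ; C = +0.707107

+√(1/2) ≈ +0.707107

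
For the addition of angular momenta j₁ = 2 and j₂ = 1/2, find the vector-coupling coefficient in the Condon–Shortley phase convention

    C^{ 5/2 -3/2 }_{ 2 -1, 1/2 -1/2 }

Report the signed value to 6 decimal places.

+0.894427  (= +√(4/5))

j₁+j₂−J=0  J+j₁−j₂=4  J−j₁+j₂=1  j₁+j₂+J+1=6
(j₁±m₁, j₂±m₂, J±M) = (1,3,0,1,1,4)
P² = 144/5
sum k=0..0:
  [0] +1/6 = 1/6
S = 1/6
C² = P²·S² = 4/5 ; C = +0.894427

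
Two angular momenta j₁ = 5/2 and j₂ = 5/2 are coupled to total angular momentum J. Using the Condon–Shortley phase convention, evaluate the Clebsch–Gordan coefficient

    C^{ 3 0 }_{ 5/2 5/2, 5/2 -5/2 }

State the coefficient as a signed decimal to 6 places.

j₁+j₂−J=2  J+j₁−j₂=3  J−j₁+j₂=3  j₁+j₂+J+1=9
(j₁±m₁, j₂±m₂, J±M) = (5,0,0,5,3,3)
P² = 720
sum k=0..0:
  [0] +1/72 = 1/72
S = 1/72
C² = P²·S² = 5/36 ; C = +0.372678

+√(5/36) ≈ +0.372678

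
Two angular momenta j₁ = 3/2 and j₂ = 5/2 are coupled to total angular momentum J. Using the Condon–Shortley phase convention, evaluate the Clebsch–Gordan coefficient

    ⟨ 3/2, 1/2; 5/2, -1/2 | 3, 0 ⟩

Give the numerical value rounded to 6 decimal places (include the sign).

+√(1/5) ≈ +0.447214

√[7·1!2!4!/8! · 2!1!2!3!3!3!] = √(36/5)
  +(−1)^0/∏(0,1,1,2,1,2)! = 1/4  (running 1/4)
  +(−1)^1/∏(1,0,0,1,2,3)! = -1/12  (running 1/6)
⟨..|..⟩ = √(36/5)·(1/6) = +0.447214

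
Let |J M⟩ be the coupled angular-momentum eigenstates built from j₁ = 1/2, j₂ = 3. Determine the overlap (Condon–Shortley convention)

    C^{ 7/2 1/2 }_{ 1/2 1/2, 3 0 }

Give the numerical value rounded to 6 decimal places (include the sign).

+0.755929  (= +√(4/7))

triangle: 0!×1!×6!/8! = 720/40320
(j±m)!: 1!×0!×3!×3!×4!×3! = 5184
prefactor² = (2J+1)×Δ×N² = 5184/7
  k=0: +1/(0!×0!×0!×3!×1!×3!) = 1/36
Σ = 1/36  ⇒  CG² = 5184/7×1/36² = 4/7
CG = +√(4/7) = +0.755929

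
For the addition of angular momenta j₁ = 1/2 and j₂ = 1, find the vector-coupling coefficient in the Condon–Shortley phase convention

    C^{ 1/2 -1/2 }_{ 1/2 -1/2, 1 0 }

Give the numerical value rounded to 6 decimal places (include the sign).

triangle: 1!*0!*1!/3! = 1/6
(j±m)!: 0!*1!*1!*1!*0!*1! = 1
prefactor² = (2J+1)*Δ*N² = 1/3
  k=1: −1/(1!*0!*0!*0!*0!*1!) = -1
Σ = -1  ⇒  CG² = 1/3*(-1)² = 1/3
CG = −√(1/3) = -0.577350

-0.577350  (= −√(1/3))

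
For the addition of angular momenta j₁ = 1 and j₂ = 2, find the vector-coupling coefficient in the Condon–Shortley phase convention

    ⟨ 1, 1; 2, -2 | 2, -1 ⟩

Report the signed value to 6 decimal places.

+0.577350  (= +√(1/3))

j₁+j₂−J=1  J+j₁−j₂=1  J−j₁+j₂=3  j₁+j₂+J+1=6
(j₁±m₁, j₂±m₂, J±M) = (2,0,0,4,1,3)
P² = 12
sum k=0..0:
  [0] +1/6 = 1/6
S = 1/6
C² = P²·S² = 1/3 ; C = +0.577350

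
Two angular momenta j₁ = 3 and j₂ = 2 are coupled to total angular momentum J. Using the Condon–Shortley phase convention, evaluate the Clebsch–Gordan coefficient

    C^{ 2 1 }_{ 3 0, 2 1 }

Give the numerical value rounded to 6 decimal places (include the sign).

+√(2/7) = +0.534522

triangle: 3!*3!*1!/8! = 36/40320
(j±m)!: 3!*3!*3!*1!*3!*1! = 1296
prefactor² = (2J+1)*Δ*N² = 81/14
  k=2: +1/(2!*1!*1!*1!*2!*0!) = 1/4
  k=3: −1/(3!*0!*0!*0!*3!*1!) = -1/36
Σ = 2/9  ⇒  CG² = 81/14*2/9² = 2/7
CG = +√(2/7) = +0.534522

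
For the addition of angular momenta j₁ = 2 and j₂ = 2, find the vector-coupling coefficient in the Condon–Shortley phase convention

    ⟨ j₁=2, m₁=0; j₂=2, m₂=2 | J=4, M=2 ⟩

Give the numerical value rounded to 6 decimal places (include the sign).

+0.462910

√[9·0!4!4!/9! · 2!2!4!0!6!2!] = √(13824/7)
  +(−1)^0/∏(0,0,2,4,2,0)! = 1/96  (running 1/96)
⟨..|..⟩ = √(13824/7)·(1/96) = +0.462910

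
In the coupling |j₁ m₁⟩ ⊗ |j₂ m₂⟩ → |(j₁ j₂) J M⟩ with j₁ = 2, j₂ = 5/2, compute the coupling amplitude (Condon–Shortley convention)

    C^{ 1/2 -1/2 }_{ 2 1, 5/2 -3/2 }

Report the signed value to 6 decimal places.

triangle: 4!·0!·1!/6! = 24/720
(j±m)!: 3!·1!·1!·4!·0!·1! = 144
prefactor² = (2J+1)·Δ·N² = 48/5
  k=1: −1/(1!·3!·0!·0!·0!·1!) = -1/6
Σ = -1/6  ⇒  CG² = 48/5·(-1/6)² = 4/15
CG = −√(4/15) = -0.516398

-0.516398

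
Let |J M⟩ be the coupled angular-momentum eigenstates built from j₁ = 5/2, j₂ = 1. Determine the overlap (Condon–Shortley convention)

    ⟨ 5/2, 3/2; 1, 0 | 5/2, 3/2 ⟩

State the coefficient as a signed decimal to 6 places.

j₁+j₂−J=1  J+j₁−j₂=4  J−j₁+j₂=1  j₁+j₂+J+1=7
(j₁±m₁, j₂±m₂, J±M) = (4,1,1,1,4,1)
P² = 576/35
sum k=0..1:
  [0] +1/6 = 1/6
  [1] −1/24 = -1/24
S = 1/8
C² = P²·S² = 9/35 ; C = +0.507093

+√(9/35) ≈ +0.507093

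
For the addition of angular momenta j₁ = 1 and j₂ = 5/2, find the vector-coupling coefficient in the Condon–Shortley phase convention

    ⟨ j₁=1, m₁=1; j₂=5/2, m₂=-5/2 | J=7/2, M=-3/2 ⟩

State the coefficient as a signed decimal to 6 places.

+0.218218

√[8·0!2!5!/8! · 2!0!0!5!2!5!] = √(19200/7)
  +(−1)^0/∏(0,0,0,0,2,5)! = 1/240  (running 1/240)
⟨..|..⟩ = √(19200/7)·(1/240) = +0.218218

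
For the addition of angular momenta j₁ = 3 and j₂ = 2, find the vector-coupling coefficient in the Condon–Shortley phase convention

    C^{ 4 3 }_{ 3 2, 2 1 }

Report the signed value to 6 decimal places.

+0.223607

j₁+j₂−J=1  J+j₁−j₂=5  J−j₁+j₂=3  j₁+j₂+J+1=10
(j₁±m₁, j₂±m₂, J±M) = (5,1,3,1,7,1)
P² = 6480
sum k=0..1:
  [0] +1/144 = 1/144
  [1] −1/240 = -1/240
S = 1/360
C² = P²·S² = 1/20 ; C = +0.223607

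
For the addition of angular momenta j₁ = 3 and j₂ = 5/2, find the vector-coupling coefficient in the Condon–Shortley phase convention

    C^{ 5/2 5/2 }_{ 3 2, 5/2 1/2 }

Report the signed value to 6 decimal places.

-0.597614

√[6·3!3!2!/9! · 5!1!3!2!5!0!] = √(1440/7)
  +(−1)^1/∏(1,2,0,2,3,0)! = -1/24  (running -1/24)
⟨..|..⟩ = √(1440/7)·(-1/24) = -0.597614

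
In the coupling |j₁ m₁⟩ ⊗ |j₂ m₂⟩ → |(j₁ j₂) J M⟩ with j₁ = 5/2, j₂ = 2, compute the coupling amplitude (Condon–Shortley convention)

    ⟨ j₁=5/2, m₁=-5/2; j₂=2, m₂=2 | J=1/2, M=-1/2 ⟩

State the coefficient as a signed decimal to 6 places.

triangle: 4!*1!*0!/6! = 24/720
(j±m)!: 0!*5!*4!*0!*0!*1! = 2880
prefactor² = (2J+1)*Δ*N² = 192
  k=4: +1/(4!*0!*1!*0!*0!*0!) = 1/24
Σ = 1/24  ⇒  CG² = 192*1/24² = 1/3
CG = +√(1/3) = +0.577350

+√(1/3) = +0.577350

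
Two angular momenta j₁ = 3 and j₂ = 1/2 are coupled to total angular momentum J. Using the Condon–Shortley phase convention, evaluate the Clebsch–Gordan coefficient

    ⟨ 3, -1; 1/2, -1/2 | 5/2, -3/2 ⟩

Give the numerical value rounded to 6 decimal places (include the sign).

√[6·1!5!0!/7! · 2!4!0!1!1!4!] = √(1152/7)
  +(−1)^0/∏(0,1,4,0,1,0)! = 1/24  (running 1/24)
⟨..|..⟩ = √(1152/7)·(1/24) = +0.534522

+√(2/7) ≈ +0.534522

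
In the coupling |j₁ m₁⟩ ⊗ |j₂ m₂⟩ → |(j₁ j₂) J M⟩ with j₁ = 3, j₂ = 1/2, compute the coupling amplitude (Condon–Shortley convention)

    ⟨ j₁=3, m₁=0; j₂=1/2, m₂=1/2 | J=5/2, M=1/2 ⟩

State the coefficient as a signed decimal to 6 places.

√[6·1!5!0!/7! · 3!3!1!0!3!2!] = √(432/7)
  +(−1)^1/∏(1,0,2,0,3,0)! = -1/12  (running -1/12)
⟨..|..⟩ = √(432/7)·(-1/12) = -0.654654

−√(3/7) ≈ -0.654654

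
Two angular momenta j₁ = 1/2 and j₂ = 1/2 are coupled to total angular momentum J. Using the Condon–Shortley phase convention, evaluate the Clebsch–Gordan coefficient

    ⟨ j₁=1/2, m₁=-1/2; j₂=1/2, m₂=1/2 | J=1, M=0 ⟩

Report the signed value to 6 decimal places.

√[3·0!1!1!/3! · 0!1!1!0!1!1!] = √(1/2)
  +(−1)^0/∏(0,0,1,1,0,0)! = 1  (running 1)
⟨..|..⟩ = √(1/2)·(1) = +0.707107

+√(1/2) = +0.707107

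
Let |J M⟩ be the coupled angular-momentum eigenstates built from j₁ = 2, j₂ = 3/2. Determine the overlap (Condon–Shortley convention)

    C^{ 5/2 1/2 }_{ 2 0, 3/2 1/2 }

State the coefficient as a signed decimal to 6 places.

triangle: 1!*3!*2!/7! = 12/5040
(j±m)!: 2!*2!*2!*1!*3!*2! = 96
prefactor² = (2J+1)*Δ*N² = 48/35
  k=0: +1/(0!*1!*2!*2!*1!*0!) = 1/4
  k=1: −1/(1!*0!*1!*1!*2!*1!) = -1/2
Σ = -1/4  ⇒  CG² = 48/35*(-1/4)² = 3/35
CG = −√(3/35) = -0.292770

-0.292770  (= −√(3/35))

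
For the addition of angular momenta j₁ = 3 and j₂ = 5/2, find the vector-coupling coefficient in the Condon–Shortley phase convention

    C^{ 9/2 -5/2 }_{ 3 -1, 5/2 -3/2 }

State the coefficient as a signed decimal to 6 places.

+0.317821

triangle: 1!×5!×4!/11! = 2880/39916800
(j±m)!: 2!×4!×1!×4!×2!×7! = 11612160
prefactor² = (2J+1)×Δ×N² = 92160/11
  k=0: +1/(0!×1!×4!×1!×1!×3!) = 1/144
  k=1: −1/(1!×0!×3!×0!×2!×4!) = -1/288
Σ = 1/288  ⇒  CG² = 92160/11×1/288² = 10/99
CG = +√(10/99) = +0.317821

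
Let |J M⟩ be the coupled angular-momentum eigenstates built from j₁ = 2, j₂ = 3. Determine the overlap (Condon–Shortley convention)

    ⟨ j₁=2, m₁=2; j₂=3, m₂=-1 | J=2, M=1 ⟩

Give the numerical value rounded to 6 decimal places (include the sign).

+√(3/14) ≈ +0.462910

j₁+j₂−J=3  J+j₁−j₂=1  J−j₁+j₂=3  j₁+j₂+J+1=8
(j₁±m₁, j₂±m₂, J±M) = (4,0,2,4,3,1)
P² = 216/7
sum k=0..0:
  [0] +1/12 = 1/12
S = 1/12
C² = P²·S² = 3/14 ; C = +0.462910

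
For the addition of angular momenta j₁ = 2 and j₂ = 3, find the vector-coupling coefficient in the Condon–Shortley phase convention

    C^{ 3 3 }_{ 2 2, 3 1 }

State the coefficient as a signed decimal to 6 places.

√[7·2!2!4!/9! · 4!0!4!2!6!0!] = √(1536)
  +(−1)^0/∏(0,2,0,4,2,0)! = 1/96  (running 1/96)
⟨..|..⟩ = √(1536)·(1/96) = +0.408248

+√(1/6) = +0.408248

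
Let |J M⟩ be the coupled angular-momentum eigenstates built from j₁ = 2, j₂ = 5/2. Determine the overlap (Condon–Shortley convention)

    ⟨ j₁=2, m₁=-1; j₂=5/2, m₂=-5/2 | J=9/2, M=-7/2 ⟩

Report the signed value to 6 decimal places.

j₁+j₂−J=0  J+j₁−j₂=4  J−j₁+j₂=5  j₁+j₂+J+1=10
(j₁±m₁, j₂±m₂, J±M) = (1,3,0,5,1,8)
P² = 230400
sum k=0..0:
  [0] +1/720 = 1/720
S = 1/720
C² = P²·S² = 4/9 ; C = +0.666667

+0.666667  (= +√(4/9))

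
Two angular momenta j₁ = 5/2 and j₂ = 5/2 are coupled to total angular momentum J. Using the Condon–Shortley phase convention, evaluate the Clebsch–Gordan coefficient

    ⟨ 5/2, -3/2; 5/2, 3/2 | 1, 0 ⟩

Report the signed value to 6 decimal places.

−√(9/70) ≈ -0.358569

triangle: 4!*1!*1!/7! = 24/5040
(j±m)!: 1!*4!*4!*1!*1!*1! = 576
prefactor² = (2J+1)*Δ*N² = 288/35
  k=3: −1/(3!*1!*1!*1!*0!*0!) = -1/6
  k=4: +1/(4!*0!*0!*0!*1!*1!) = 1/24
Σ = -1/8  ⇒  CG² = 288/35*(-1/8)² = 9/70
CG = −√(9/70) = -0.358569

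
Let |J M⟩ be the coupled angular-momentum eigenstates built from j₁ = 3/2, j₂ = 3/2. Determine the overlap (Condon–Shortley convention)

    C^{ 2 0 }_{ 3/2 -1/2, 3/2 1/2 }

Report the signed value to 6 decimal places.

-0.500000  (= −√(1/4))

√[5·1!2!2!/6! · 1!2!2!1!2!2!] = √(4/9)
  +(−1)^0/∏(0,1,2,2,0,0)! = 1/4  (running 1/4)
  +(−1)^1/∏(1,0,1,1,1,1)! = -1  (running -3/4)
⟨..|..⟩ = √(4/9)·(-3/4) = -0.500000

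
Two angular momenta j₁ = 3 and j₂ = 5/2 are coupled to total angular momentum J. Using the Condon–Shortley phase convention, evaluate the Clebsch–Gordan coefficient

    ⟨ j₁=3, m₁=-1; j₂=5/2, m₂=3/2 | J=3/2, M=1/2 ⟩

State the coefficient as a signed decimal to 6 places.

-0.483046  (= −√(7/30))

triangle: 4!·2!·1!/8! = 48/40320
(j±m)!: 2!·4!·4!·1!·2!·1! = 2304
prefactor² = (2J+1)·Δ·N² = 384/35
  k=3: −1/(3!·1!·1!·1!·1!·0!) = -1/6
  k=4: +1/(4!·0!·0!·0!·2!·1!) = 1/48
Σ = -7/48  ⇒  CG² = 384/35·(-7/48)² = 7/30
CG = −√(7/30) = -0.483046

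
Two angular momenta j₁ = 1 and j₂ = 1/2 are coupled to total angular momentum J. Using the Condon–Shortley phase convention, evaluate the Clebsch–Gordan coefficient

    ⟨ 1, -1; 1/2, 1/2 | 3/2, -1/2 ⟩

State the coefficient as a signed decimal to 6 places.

+0.577350

√[4·0!2!1!/4! · 0!2!1!0!1!2!] = √(4/3)
  +(−1)^0/∏(0,0,2,1,0,0)! = 1/2  (running 1/2)
⟨..|..⟩ = √(4/3)·(1/2) = +0.577350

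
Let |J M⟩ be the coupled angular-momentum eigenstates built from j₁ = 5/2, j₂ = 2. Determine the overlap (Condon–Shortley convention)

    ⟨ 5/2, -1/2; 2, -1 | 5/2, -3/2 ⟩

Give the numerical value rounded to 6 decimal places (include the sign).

√[6·2!3!2!/8! · 2!3!1!3!1!4!] = √(216/35)
  +(−1)^0/∏(0,2,3,1,0,1)! = 1/12  (running 1/12)
  +(−1)^1/∏(1,1,2,0,1,2)! = -1/4  (running -1/6)
⟨..|..⟩ = √(216/35)·(-1/6) = -0.414039

−√(6/35) ≈ -0.414039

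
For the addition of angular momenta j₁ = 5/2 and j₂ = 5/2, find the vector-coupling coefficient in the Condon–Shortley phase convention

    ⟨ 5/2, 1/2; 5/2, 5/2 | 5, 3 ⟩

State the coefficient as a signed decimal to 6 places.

+√(2/9) ≈ +0.471405

j₁+j₂−J=0  J+j₁−j₂=5  J−j₁+j₂=5  j₁+j₂+J+1=11
(j₁±m₁, j₂±m₂, J±M) = (3,2,5,0,8,2)
P² = 460800
sum k=0..0:
  [0] +1/1440 = 1/1440
S = 1/1440
C² = P²·S² = 2/9 ; C = +0.471405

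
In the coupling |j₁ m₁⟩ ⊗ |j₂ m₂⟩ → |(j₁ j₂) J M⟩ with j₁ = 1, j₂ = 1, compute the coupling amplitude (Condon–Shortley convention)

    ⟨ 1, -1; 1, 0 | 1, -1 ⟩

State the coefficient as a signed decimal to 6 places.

-0.707107  (= −√(1/2))

√[3·1!1!1!/4! · 0!2!1!1!0!2!] = √(1/2)
  +(−1)^1/∏(1,0,1,0,0,1)! = -1  (running -1)
⟨..|..⟩ = √(1/2)·(-1) = -0.707107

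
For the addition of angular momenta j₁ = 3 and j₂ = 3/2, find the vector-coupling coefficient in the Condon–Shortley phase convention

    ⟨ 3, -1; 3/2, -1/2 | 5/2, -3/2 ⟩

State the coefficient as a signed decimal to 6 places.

triangle: 2!*4!*1!/8! = 48/40320
(j±m)!: 2!*4!*1!*2!*1!*4! = 2304
prefactor² = (2J+1)*Δ*N² = 576/35
  k=0: +1/(0!*2!*4!*1!*0!*0!) = 1/48
  k=1: −1/(1!*1!*3!*0!*1!*1!) = -1/6
Σ = -7/48  ⇒  CG² = 576/35*(-7/48)² = 7/20
CG = −√(7/20) = -0.591608

−√(7/20) = -0.591608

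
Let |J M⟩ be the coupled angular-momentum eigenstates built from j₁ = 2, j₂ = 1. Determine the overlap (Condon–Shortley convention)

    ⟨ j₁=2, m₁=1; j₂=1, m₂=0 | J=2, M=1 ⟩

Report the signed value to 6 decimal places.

triangle: 1!·3!·1!/6! = 6/720
(j±m)!: 3!·1!·1!·1!·3!·1! = 36
prefactor² = (2J+1)·Δ·N² = 3/2
  k=0: +1/(0!·1!·1!·1!·2!·0!) = 1/2
  k=1: −1/(1!·0!·0!·0!·3!·1!) = -1/6
Σ = 1/3  ⇒  CG² = 3/2·1/3² = 1/6
CG = +√(1/6) = +0.408248

+0.408248  (= +√(1/6))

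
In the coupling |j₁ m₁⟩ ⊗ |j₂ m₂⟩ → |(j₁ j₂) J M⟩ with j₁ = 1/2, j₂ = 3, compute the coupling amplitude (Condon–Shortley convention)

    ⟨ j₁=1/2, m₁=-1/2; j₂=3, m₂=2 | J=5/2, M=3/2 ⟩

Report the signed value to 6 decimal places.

-0.845154  (= −√(5/7))

√[6·1!0!5!/7! · 0!1!5!1!4!1!] = √(2880/7)
  +(−1)^1/∏(1,0,0,4,0,1)! = -1/24  (running -1/24)
⟨..|..⟩ = √(2880/7)·(-1/24) = -0.845154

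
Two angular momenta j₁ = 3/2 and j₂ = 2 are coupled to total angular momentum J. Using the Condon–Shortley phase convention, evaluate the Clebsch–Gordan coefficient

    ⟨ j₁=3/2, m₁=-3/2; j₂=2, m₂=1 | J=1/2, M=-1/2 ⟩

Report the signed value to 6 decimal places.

-0.316228  (= −√(1/10))

triangle: 3!*0!*1!/5! = 6/120
(j±m)!: 0!*3!*3!*1!*0!*1! = 36
prefactor² = (2J+1)*Δ*N² = 18/5
  k=3: −1/(3!*0!*0!*0!*0!*1!) = -1/6
Σ = -1/6  ⇒  CG² = 18/5*(-1/6)² = 1/10
CG = −√(1/10) = -0.316228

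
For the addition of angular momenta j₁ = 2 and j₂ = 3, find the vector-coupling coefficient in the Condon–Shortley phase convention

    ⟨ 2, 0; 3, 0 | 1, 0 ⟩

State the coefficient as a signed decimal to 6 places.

j₁+j₂−J=4  J+j₁−j₂=0  J−j₁+j₂=2  j₁+j₂+J+1=7
(j₁±m₁, j₂±m₂, J±M) = (2,2,3,3,1,1)
P² = 144/35
sum k=2..2:
  [2] +1/4 = 1/4
S = 1/4
C² = P²·S² = 9/35 ; C = +0.507093

+0.507093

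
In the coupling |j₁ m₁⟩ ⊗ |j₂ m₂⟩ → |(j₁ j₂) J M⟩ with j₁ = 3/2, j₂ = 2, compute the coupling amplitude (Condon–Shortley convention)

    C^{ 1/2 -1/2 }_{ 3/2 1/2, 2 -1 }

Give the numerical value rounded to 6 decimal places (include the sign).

-0.547723

triangle: 3!*0!*1!/5! = 6/120
(j±m)!: 2!*1!*1!*3!*0!*1! = 12
prefactor² = (2J+1)*Δ*N² = 6/5
  k=1: −1/(1!*2!*0!*0!*0!*1!) = -1/2
Σ = -1/2  ⇒  CG² = 6/5*(-1/2)² = 3/10
CG = −√(3/10) = -0.547723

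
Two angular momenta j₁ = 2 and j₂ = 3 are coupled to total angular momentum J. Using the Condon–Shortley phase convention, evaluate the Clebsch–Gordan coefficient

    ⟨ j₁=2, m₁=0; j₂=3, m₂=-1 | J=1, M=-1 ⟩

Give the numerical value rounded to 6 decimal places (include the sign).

√[3·4!0!2!/7! · 2!2!2!4!0!2!] = √(384/35)
  +(−1)^2/∏(2,2,0,0,0,2)! = 1/8  (running 1/8)
⟨..|..⟩ = √(384/35)·(1/8) = +0.414039

+√(6/35) = +0.414039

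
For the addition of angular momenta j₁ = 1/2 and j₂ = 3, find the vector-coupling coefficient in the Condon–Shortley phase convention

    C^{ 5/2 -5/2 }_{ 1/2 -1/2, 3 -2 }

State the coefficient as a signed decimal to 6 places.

−√(1/7) = -0.377964

√[6·1!0!5!/7! · 0!1!1!5!0!5!] = √(14400/7)
  +(−1)^1/∏(1,0,0,0,0,5)! = -1/120  (running -1/120)
⟨..|..⟩ = √(14400/7)·(-1/120) = -0.377964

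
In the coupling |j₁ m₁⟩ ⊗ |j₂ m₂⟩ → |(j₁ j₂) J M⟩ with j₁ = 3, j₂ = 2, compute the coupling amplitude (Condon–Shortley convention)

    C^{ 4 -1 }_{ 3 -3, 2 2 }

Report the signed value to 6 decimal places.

−√(3/70) = -0.207020

j₁+j₂−J=1  J+j₁−j₂=5  J−j₁+j₂=3  j₁+j₂+J+1=10
(j₁±m₁, j₂±m₂, J±M) = (0,6,4,0,3,5)
P² = 155520/7
sum k=1..1:
  [1] −1/720 = -1/720
S = -1/720
C² = P²·S² = 3/70 ; C = -0.207020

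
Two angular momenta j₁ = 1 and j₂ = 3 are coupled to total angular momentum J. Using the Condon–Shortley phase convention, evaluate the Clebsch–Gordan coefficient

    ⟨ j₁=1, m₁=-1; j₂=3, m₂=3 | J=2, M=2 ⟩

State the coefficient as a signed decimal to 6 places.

triangle: 2!*0!*4!/7! = 48/5040
(j±m)!: 0!*2!*6!*0!*4!*0! = 34560
prefactor² = (2J+1)*Δ*N² = 11520/7
  k=2: +1/(2!*0!*0!*4!*0!*0!) = 1/48
Σ = 1/48  ⇒  CG² = 11520/7*1/48² = 5/7
CG = +√(5/7) = +0.845154

+√(5/7) = +0.845154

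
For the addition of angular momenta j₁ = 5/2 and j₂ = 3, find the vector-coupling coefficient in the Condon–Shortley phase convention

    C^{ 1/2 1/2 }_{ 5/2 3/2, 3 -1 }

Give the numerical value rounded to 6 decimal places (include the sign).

−√(2/21) = -0.308607

triangle: 5!*0!*1!/7! = 120/5040
(j±m)!: 4!*1!*2!*4!*1!*0! = 1152
prefactor² = (2J+1)*Δ*N² = 384/7
  k=1: −1/(1!*4!*0!*1!*0!*0!) = -1/24
Σ = -1/24  ⇒  CG² = 384/7*(-1/24)² = 2/21
CG = −√(2/21) = -0.308607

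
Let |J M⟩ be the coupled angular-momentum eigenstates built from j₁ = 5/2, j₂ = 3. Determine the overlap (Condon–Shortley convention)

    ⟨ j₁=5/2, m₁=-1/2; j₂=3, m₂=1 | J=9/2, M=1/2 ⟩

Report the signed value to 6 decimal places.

-0.480500

triangle: 1!·4!·5!/11! = 2880/39916800
(j±m)!: 2!·3!·4!·2!·5!·4! = 1658880
prefactor² = (2J+1)·Δ·N² = 92160/77
  k=0: +1/(0!·1!·3!·4!·1!·1!) = 1/144
  k=1: −1/(1!·0!·2!·3!·2!·2!) = -1/48
Σ = -1/72  ⇒  CG² = 92160/77·(-1/72)² = 160/693
CG = −√(160/693) = -0.480500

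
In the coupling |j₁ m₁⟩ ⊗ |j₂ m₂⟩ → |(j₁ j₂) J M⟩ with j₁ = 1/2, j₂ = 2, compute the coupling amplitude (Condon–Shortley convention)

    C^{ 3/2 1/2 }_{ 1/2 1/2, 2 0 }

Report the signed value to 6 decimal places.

+0.632456

√[4·1!0!3!/5! · 1!0!2!2!2!1!] = √(8/5)
  +(−1)^0/∏(0,1,0,2,0,1)! = 1/2  (running 1/2)
⟨..|..⟩ = √(8/5)·(1/2) = +0.632456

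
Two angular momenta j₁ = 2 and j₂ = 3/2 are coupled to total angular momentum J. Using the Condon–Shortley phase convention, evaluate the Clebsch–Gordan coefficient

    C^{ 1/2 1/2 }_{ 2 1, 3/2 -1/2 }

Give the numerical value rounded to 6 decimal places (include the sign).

−√(3/10) = -0.547723

triangle: 3!·1!·0!/5! = 6/120
(j±m)!: 3!·1!·1!·2!·1!·0! = 12
prefactor² = (2J+1)·Δ·N² = 6/5
  k=1: −1/(1!·2!·0!·0!·1!·0!) = -1/2
Σ = -1/2  ⇒  CG² = 6/5·(-1/2)² = 3/10
CG = −√(3/10) = -0.547723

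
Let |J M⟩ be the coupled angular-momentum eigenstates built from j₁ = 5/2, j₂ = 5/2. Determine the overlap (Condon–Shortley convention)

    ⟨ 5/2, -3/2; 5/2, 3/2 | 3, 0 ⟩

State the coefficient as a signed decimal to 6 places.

+√(49/180) ≈ +0.521749

√[7·2!3!3!/9! · 1!4!4!1!3!3!] = √(144/5)
  +(−1)^1/∏(1,1,3,3,0,0)! = -1/36  (running -1/36)
  +(−1)^2/∏(2,0,2,2,1,1)! = 1/8  (running 7/72)
⟨..|..⟩ = √(144/5)·(7/72) = +0.521749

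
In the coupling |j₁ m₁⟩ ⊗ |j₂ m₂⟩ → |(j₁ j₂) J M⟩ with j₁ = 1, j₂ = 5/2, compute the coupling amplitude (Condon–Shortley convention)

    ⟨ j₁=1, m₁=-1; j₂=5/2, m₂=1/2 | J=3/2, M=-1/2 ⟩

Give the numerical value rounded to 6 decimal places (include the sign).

+0.447214  (= +√(1/5))

j₁+j₂−J=2  J+j₁−j₂=0  J−j₁+j₂=3  j₁+j₂+J+1=6
(j₁±m₁, j₂±m₂, J±M) = (0,2,3,2,1,2)
P² = 16/5
sum k=2..2:
  [2] +1/4 = 1/4
S = 1/4
C² = P²·S² = 1/5 ; C = +0.447214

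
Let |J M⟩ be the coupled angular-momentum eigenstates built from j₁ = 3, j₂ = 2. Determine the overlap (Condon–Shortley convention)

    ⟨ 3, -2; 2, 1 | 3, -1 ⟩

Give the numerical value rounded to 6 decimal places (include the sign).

+√(1/4) = +0.500000

triangle: 2!·4!·2!/9! = 96/362880
(j±m)!: 1!·5!·3!·1!·2!·4! = 34560
prefactor² = (2J+1)·Δ·N² = 64
  k=1: −1/(1!·1!·4!·2!·0!·0!) = -1/48
  k=2: +1/(2!·0!·3!·1!·1!·1!) = 1/12
Σ = 1/16  ⇒  CG² = 64·1/16² = 1/4
CG = +√(1/4) = +0.500000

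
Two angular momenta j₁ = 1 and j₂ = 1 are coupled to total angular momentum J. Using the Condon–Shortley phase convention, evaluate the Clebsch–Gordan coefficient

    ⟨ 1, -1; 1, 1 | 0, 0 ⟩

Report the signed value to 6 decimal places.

triangle: 2!·0!·0!/3! = 2/6
(j±m)!: 0!·2!·2!·0!·0!·0! = 4
prefactor² = (2J+1)·Δ·N² = 4/3
  k=2: +1/(2!·0!·0!·0!·0!·0!) = 1/2
Σ = 1/2  ⇒  CG² = 4/3·1/2² = 1/3
CG = +√(1/3) = +0.577350

+√(1/3) = +0.577350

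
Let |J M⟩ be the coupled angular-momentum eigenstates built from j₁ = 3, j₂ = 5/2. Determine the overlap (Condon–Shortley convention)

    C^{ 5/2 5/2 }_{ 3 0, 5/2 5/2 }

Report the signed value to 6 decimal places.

-0.345033  (= −√(5/42))

triangle: 3!×3!×2!/9! = 72/362880
(j±m)!: 3!×3!×5!×0!×5!×0! = 518400
prefactor² = (2J+1)×Δ×N² = 4320/7
  k=3: −1/(3!×0!×0!×2!×3!×0!) = -1/72
Σ = -1/72  ⇒  CG² = 4320/7×(-1/72)² = 5/42
CG = −√(5/42) = -0.345033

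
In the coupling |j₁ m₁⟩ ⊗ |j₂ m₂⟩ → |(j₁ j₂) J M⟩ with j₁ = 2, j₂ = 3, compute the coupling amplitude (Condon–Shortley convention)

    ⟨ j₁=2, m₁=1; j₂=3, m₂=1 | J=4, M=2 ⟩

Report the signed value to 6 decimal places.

+√(1/28) = +0.188982

triangle: 1!×3!×5!/10! = 720/3628800
(j±m)!: 3!×1!×4!×2!×6!×2! = 414720
prefactor² = (2J+1)×Δ×N² = 5184/7
  k=0: +1/(0!×1!×1!×4!×2!×1!) = 1/48
  k=1: −1/(1!×0!×0!×3!×3!×2!) = -1/72
Σ = 1/144  ⇒  CG² = 5184/7×1/144² = 1/28
CG = +√(1/28) = +0.188982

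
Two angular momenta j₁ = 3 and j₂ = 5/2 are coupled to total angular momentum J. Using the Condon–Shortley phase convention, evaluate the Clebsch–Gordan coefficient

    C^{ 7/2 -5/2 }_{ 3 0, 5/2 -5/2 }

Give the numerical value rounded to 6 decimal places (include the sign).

√[8·2!4!3!/10! · 3!3!0!5!1!6!] = √(13824/7)
  +(−1)^0/∏(0,2,3,0,1,3)! = 1/72  (running 1/72)
⟨..|..⟩ = √(13824/7)·(1/72) = +0.617213

+0.617213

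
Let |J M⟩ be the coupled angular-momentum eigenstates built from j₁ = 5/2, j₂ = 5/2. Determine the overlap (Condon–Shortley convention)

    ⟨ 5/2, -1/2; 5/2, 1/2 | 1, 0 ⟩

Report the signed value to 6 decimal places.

+0.119523

j₁+j₂−J=4  J+j₁−j₂=1  J−j₁+j₂=1  j₁+j₂+J+1=7
(j₁±m₁, j₂±m₂, J±M) = (2,3,3,2,1,1)
P² = 72/35
sum k=2..3:
  [2] +1/4 = 1/4
  [3] −1/6 = -1/6
S = 1/12
C² = P²·S² = 1/70 ; C = +0.119523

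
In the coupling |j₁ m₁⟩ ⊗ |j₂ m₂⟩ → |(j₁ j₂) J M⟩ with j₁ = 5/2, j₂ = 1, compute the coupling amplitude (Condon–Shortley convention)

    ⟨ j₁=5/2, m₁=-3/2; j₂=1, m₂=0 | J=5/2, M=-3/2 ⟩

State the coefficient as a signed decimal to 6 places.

√[6·1!4!1!/7! · 1!4!1!1!1!4!] = √(576/35)
  +(−1)^0/∏(0,1,4,1,0,0)! = 1/24  (running 1/24)
  +(−1)^1/∏(1,0,3,0,1,1)! = -1/6  (running -1/8)
⟨..|..⟩ = √(576/35)·(-1/8) = -0.507093

-0.507093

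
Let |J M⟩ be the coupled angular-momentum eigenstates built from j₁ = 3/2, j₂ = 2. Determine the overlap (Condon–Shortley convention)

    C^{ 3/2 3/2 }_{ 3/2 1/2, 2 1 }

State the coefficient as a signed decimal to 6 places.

√[4·2!1!2!/6! · 2!1!3!1!3!0!] = √(8/5)
  +(−1)^1/∏(1,1,0,2,1,0)! = -1/2  (running -1/2)
⟨..|..⟩ = √(8/5)·(-1/2) = -0.632456

−√(2/5) = -0.632456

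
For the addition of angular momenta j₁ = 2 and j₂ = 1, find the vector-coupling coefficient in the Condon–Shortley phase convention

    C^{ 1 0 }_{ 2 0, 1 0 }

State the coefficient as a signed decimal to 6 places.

√[3·2!2!0!/5! · 2!2!1!1!1!1!] = √(2/5)
  +(−1)^1/∏(1,1,1,0,1,0)! = -1  (running -1)
⟨..|..⟩ = √(2/5)·(-1) = -0.632456

−√(2/5) = -0.632456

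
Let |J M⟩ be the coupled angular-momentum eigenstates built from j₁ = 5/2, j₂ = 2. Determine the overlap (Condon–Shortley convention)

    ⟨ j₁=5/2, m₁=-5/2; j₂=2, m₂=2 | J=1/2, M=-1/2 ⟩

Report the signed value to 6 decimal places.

triangle: 4!*1!*0!/6! = 24/720
(j±m)!: 0!*5!*4!*0!*0!*1! = 2880
prefactor² = (2J+1)*Δ*N² = 192
  k=4: +1/(4!*0!*1!*0!*0!*0!) = 1/24
Σ = 1/24  ⇒  CG² = 192*1/24² = 1/3
CG = +√(1/3) = +0.577350

+0.577350  (= +√(1/3))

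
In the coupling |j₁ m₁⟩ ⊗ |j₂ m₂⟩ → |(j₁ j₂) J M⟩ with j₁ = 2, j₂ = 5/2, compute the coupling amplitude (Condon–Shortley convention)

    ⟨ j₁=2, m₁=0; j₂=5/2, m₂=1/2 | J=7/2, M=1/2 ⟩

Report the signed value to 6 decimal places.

-0.195180

√[8·1!3!4!/9! · 2!2!3!2!4!3!] = √(768/35)
  +(−1)^0/∏(0,1,2,3,1,1)! = 1/12  (running 1/12)
  +(−1)^1/∏(1,0,1,2,2,2)! = -1/8  (running -1/24)
⟨..|..⟩ = √(768/35)·(-1/24) = -0.195180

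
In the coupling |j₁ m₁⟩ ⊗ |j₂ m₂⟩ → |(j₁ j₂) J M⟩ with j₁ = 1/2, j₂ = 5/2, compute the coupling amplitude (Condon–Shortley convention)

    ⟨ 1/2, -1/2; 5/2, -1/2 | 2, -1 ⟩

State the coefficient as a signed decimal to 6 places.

triangle: 1!×0!×4!/6! = 24/720
(j±m)!: 0!×1!×2!×3!×1!×3! = 72
prefactor² = (2J+1)×Δ×N² = 12
  k=1: −1/(1!×0!×0!×1!×0!×3!) = -1/6
Σ = -1/6  ⇒  CG² = 12×(-1/6)² = 1/3
CG = −√(1/3) = -0.577350

-0.577350  (= −√(1/3))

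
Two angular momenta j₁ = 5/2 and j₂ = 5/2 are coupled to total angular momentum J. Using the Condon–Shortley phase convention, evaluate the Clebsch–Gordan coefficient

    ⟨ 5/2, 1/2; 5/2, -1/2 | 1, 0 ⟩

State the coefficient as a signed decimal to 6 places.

+0.119523  (= +√(1/70))

j₁+j₂−J=4  J+j₁−j₂=1  J−j₁+j₂=1  j₁+j₂+J+1=7
(j₁±m₁, j₂±m₂, J±M) = (3,2,2,3,1,1)
P² = 72/35
sum k=1..2:
  [1] −1/6 = -1/6
  [2] +1/4 = 1/4
S = 1/12
C² = P²·S² = 1/70 ; C = +0.119523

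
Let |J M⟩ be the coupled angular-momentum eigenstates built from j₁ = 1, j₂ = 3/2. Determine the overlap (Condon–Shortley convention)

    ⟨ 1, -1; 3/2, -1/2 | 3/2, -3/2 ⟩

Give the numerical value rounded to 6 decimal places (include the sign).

√[4·1!1!2!/5! · 0!2!1!2!0!3!] = √(8/5)
  +(−1)^1/∏(1,0,1,0,0,2)! = -1/2  (running -1/2)
⟨..|..⟩ = √(8/5)·(-1/2) = -0.632456

−√(2/5) ≈ -0.632456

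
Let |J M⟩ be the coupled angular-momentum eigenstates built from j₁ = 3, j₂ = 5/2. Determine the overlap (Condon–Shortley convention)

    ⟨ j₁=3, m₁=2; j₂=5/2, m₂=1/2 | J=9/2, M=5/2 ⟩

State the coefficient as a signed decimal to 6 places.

+√(49/198) ≈ +0.497468

√[10·1!5!4!/11! · 5!1!3!2!7!2!] = √(115200/11)
  +(−1)^0/∏(0,1,1,3,4,1)! = 1/144  (running 1/144)
  +(−1)^1/∏(1,0,0,2,5,2)! = -1/480  (running 7/1440)
⟨..|..⟩ = √(115200/11)·(7/1440) = +0.497468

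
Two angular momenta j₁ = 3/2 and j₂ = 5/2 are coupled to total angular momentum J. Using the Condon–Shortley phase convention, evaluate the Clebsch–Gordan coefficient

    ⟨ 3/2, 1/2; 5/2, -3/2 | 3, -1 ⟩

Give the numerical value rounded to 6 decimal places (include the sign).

√[7·1!2!4!/8! · 2!1!1!4!2!4!] = √(96/5)
  +(−1)^0/∏(0,1,1,1,1,3)! = 1/6  (running 1/6)
  +(−1)^1/∏(1,0,0,0,2,4)! = -1/48  (running 7/48)
⟨..|..⟩ = √(96/5)·(7/48) = +0.639010

+√(49/120) = +0.639010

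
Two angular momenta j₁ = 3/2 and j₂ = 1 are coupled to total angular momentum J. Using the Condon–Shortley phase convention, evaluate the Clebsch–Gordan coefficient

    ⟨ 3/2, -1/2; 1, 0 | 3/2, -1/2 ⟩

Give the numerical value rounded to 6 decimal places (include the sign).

√[4·1!2!1!/5! · 1!2!1!1!1!2!] = √(4/15)
  +(−1)^0/∏(0,1,2,1,0,0)! = 1/2  (running 1/2)
  +(−1)^1/∏(1,0,1,0,1,1)! = -1  (running -1/2)
⟨..|..⟩ = √(4/15)·(-1/2) = -0.258199

−√(1/15) = -0.258199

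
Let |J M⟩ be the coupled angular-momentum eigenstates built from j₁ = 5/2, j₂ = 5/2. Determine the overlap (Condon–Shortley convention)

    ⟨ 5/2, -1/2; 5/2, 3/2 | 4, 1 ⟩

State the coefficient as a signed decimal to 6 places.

−√(5/14) ≈ -0.597614

j₁+j₂−J=1  J+j₁−j₂=4  J−j₁+j₂=4  j₁+j₂+J+1=10
(j₁±m₁, j₂±m₂, J±M) = (2,3,4,1,5,3)
P² = 10368/35
sum k=0..1:
  [0] +1/144 = 1/144
  [1] −1/24 = -1/24
S = -5/144
C² = P²·S² = 5/14 ; C = -0.597614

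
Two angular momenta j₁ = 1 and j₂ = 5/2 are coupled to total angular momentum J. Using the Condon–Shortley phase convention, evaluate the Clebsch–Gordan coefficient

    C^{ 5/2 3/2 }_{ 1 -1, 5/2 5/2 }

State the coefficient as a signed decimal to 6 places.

triangle: 1!×1!×4!/7! = 24/5040
(j±m)!: 0!×2!×5!×0!×4!×1! = 5760
prefactor² = (2J+1)×Δ×N² = 1152/7
  k=1: −1/(1!×0!×1!×4!×0!×0!) = -1/24
Σ = -1/24  ⇒  CG² = 1152/7×(-1/24)² = 2/7
CG = −√(2/7) = -0.534522

-0.534522  (= −√(2/7))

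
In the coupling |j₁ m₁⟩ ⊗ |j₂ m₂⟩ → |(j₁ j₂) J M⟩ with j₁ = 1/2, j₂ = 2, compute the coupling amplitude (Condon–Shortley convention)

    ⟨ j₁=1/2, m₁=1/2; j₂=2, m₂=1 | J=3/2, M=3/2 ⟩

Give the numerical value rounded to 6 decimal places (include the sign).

+0.447214  (= +√(1/5))

j₁+j₂−J=1  J+j₁−j₂=0  J−j₁+j₂=3  j₁+j₂+J+1=5
(j₁±m₁, j₂±m₂, J±M) = (1,0,3,1,3,0)
P² = 36/5
sum k=0..0:
  [0] +1/6 = 1/6
S = 1/6
C² = P²·S² = 1/5 ; C = +0.447214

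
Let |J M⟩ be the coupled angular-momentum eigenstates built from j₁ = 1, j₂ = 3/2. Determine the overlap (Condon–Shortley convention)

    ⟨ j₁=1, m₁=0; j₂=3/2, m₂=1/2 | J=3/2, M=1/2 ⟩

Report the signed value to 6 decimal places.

−√(1/15) ≈ -0.258199

√[4·1!1!2!/5! · 1!1!2!1!2!1!] = √(4/15)
  +(−1)^0/∏(0,1,1,2,0,0)! = 1/2  (running 1/2)
  +(−1)^1/∏(1,0,0,1,1,1)! = -1  (running -1/2)
⟨..|..⟩ = √(4/15)·(-1/2) = -0.258199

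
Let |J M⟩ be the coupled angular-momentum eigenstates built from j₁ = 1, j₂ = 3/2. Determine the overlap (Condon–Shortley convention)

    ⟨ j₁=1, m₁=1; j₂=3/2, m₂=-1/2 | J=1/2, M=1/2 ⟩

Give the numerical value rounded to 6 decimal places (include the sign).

triangle: 2!×0!×1!/4! = 2/24
(j±m)!: 2!×0!×1!×2!×1!×0! = 4
prefactor² = (2J+1)×Δ×N² = 2/3
  k=0: +1/(0!×2!×0!×1!×0!×0!) = 1/2
Σ = 1/2  ⇒  CG² = 2/3×1/2² = 1/6
CG = +√(1/6) = +0.408248

+√(1/6) = +0.408248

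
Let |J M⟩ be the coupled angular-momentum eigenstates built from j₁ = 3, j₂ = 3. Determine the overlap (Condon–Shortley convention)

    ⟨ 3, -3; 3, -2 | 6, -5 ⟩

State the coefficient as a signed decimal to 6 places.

triangle: 0!*6!*6!/13! = 518400/6227020800
(j±m)!: 0!*6!*1!*5!*1!*11! = 3448811520000
prefactor² = (2J+1)*Δ*N² = 3732480000
  k=0: +1/(0!*0!*6!*1!*0!*5!) = 1/86400
Σ = 1/86400  ⇒  CG² = 3732480000*1/86400² = 1/2
CG = +√(1/2) = +0.707107

+√(1/2) ≈ +0.707107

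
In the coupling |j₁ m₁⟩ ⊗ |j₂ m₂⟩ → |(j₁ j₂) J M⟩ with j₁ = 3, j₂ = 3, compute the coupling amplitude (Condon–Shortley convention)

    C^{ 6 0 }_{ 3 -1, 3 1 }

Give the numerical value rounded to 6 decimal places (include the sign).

j₁+j₂−J=0  J+j₁−j₂=6  J−j₁+j₂=6  j₁+j₂+J+1=13
(j₁±m₁, j₂±m₂, J±M) = (2,4,4,2,6,6)
P² = 99532800/77
sum k=0..0:
  [0] +1/2304 = 1/2304
S = 1/2304
C² = P²·S² = 75/308 ; C = +0.493464

+√(75/308) = +0.493464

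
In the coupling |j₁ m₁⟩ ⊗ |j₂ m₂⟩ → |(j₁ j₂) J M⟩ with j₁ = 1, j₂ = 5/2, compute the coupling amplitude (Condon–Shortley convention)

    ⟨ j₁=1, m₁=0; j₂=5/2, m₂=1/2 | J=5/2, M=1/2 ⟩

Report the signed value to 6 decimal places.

−√(1/35) ≈ -0.169031

j₁+j₂−J=1  J+j₁−j₂=1  J−j₁+j₂=4  j₁+j₂+J+1=7
(j₁±m₁, j₂±m₂, J±M) = (1,1,3,2,3,2)
P² = 144/35
sum k=0..1:
  [0] +1/6 = 1/6
  [1] −1/4 = -1/4
S = -1/12
C² = P²·S² = 1/35 ; C = -0.169031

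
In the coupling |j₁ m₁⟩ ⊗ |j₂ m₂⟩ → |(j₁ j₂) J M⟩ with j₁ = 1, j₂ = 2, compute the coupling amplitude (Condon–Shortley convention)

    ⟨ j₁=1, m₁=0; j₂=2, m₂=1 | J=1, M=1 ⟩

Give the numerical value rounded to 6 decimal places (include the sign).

√[3·2!0!2!/5! · 1!1!3!1!2!0!] = √(6/5)
  +(−1)^1/∏(1,1,0,2,0,0)! = -1/2  (running -1/2)
⟨..|..⟩ = √(6/5)·(-1/2) = -0.547723

−√(3/10) = -0.547723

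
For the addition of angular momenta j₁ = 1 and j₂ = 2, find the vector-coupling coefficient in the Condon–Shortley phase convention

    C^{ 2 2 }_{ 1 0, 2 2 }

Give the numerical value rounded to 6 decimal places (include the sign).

√[5·1!1!3!/6! · 1!1!4!0!4!0!] = √(24)
  +(−1)^1/∏(1,0,0,3,1,0)! = -1/6  (running -1/6)
⟨..|..⟩ = √(24)·(-1/6) = -0.816497

−√(2/3) ≈ -0.816497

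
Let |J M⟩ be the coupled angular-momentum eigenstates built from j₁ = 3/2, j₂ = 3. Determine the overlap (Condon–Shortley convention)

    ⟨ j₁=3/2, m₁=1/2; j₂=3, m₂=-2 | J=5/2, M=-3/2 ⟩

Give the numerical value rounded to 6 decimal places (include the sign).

triangle: 2!·1!·4!/8! = 48/40320
(j±m)!: 2!·1!·1!·5!·1!·4! = 5760
prefactor² = (2J+1)·Δ·N² = 288/7
  k=0: +1/(0!·2!·1!·1!·0!·3!) = 1/12
  k=1: −1/(1!·1!·0!·0!·1!·4!) = -1/24
Σ = 1/24  ⇒  CG² = 288/7·1/24² = 1/14
CG = +√(1/14) = +0.267261

+0.267261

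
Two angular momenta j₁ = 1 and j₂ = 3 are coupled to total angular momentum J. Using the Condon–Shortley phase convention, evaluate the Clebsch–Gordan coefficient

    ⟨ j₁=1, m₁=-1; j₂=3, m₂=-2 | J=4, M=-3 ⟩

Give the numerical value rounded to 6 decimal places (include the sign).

+√(3/4) ≈ +0.866025

√[9·0!2!6!/9! · 0!2!1!5!1!7!] = √(43200)
  +(−1)^0/∏(0,0,2,1,0,5)! = 1/240  (running 1/240)
⟨..|..⟩ = √(43200)·(1/240) = +0.866025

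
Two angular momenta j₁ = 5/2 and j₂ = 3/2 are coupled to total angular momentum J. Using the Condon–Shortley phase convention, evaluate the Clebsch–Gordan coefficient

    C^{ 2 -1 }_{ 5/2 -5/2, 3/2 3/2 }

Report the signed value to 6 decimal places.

+0.597614

√[5·2!3!1!/7! · 0!5!3!0!1!3!] = √(360/7)
  +(−1)^2/∏(2,0,3,1,0,0)! = 1/12  (running 1/12)
⟨..|..⟩ = √(360/7)·(1/12) = +0.597614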